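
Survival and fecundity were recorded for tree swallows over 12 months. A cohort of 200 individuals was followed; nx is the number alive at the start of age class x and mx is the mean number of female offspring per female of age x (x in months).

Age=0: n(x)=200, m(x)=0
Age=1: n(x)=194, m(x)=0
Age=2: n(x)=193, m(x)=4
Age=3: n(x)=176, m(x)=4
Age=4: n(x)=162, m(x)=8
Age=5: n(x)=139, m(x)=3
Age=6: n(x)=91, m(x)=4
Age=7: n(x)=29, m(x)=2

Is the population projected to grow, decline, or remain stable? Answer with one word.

growing

lx = nx/n0 = nx/200: 1, 0.97, 0.965, 0.88, 0.81, 0.695, 0.455, 0.145
R0 = Σ lx·mx = 0 + 0 + 3.86 + 3.52 + 6.48 + 2.085 + 1.82 + 0.29 = 18.055
R0 > 1, so the population is growing.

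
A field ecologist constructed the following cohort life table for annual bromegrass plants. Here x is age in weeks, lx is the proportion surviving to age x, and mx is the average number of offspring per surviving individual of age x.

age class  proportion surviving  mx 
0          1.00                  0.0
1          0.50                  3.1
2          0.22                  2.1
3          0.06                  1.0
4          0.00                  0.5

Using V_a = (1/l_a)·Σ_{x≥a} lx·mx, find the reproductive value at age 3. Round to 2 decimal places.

lx·mx for x ≥ 3: 0.06, 0 → sum = 0.06
V_3 = 0.06 / l_3 = 0.06 / 0.06 = 1 → 1.00

1.00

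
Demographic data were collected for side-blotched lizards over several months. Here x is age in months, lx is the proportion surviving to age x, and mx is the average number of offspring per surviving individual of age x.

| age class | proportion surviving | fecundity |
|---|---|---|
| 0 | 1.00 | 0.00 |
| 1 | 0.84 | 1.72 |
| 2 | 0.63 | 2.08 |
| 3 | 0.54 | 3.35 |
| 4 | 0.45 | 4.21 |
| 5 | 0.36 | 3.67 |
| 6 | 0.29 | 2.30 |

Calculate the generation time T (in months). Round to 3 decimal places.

lx·mx: 0, 1.4448, 1.3104, 1.809, 1.8945, 1.3212, 0.667 → R0 = 8.4469
x·lx·mx: 0, 1.4448, 2.6208, 5.427, 7.578, 6.606, 4.002 → Σ = 27.6786
T = 27.6786 / 8.4469 = 3.276776… → 3.277

3.277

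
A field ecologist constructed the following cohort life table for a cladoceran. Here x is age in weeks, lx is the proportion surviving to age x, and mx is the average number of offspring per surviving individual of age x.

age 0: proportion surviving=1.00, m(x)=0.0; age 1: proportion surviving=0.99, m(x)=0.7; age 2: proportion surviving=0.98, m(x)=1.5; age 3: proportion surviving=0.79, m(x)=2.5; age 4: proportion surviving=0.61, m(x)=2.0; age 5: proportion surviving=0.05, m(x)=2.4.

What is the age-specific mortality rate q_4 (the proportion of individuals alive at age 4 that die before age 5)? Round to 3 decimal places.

0.918

q_4 = (l_4 − l_5) / l_4 = (0.61 − 0.05) / 0.61
     = 0.56 / 0.61 = 0.918033… → 0.918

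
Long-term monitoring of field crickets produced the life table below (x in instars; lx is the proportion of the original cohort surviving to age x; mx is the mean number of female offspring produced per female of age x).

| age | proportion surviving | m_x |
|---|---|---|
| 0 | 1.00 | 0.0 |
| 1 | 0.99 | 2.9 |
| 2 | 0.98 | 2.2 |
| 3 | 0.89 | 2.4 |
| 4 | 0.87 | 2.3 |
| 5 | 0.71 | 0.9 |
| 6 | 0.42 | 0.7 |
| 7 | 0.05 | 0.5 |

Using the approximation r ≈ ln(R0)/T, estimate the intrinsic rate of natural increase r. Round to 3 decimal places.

R0 = Σ lx·mx = 0 + 2.871 + 2.156 + 2.136 + 2.001 + 0.639 + 0.294 + 0.025 = 10.122
Σ x·lx·mx = 26.729; T = 26.729/10.122 = 2.64068…
r ≈ ln(R0)/T = ln(10.122)/2.64068… = 0.87656… → 0.877

0.877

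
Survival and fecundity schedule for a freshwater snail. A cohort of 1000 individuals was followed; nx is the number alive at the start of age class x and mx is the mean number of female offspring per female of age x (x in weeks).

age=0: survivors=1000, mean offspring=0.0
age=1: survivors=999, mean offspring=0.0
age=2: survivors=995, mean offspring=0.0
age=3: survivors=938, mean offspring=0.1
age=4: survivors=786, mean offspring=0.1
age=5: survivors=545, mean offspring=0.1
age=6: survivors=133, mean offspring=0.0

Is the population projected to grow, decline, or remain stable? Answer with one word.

declining

lx = nx/n0 = nx/1000: 1, 0.999, 0.995, 0.938, 0.786, 0.545, 0.133
R0 = Σ lx·mx = 0 + 0 + 0 + 0.0938 + 0.0786 + 0.0545 + 0 = 0.2269
R0 < 1, so the population is declining.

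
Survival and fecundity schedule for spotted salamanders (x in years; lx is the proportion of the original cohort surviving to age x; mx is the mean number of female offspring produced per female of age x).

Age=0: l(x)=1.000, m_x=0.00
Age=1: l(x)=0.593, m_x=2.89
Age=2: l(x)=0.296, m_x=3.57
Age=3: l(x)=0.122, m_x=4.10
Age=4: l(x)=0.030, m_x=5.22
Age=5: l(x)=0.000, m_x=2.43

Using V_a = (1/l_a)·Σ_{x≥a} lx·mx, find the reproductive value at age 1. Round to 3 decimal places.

5.780

lx·mx for x ≥ 1: 1.71377, 1.05672, 0.5002, 0.1566, 0 → sum = 3.42729
V_1 = 3.42729 / l_1 = 3.42729 / 0.593 = 5.779578… → 5.780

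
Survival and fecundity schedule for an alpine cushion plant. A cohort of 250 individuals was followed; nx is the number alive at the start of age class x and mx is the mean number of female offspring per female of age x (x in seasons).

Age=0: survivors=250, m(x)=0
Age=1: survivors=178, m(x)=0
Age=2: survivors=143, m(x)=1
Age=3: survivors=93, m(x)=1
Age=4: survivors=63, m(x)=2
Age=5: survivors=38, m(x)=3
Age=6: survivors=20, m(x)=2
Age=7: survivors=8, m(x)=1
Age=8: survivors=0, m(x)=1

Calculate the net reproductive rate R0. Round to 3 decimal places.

lx = nx/n0 = nx/250: 1, 0.712, 0.572, 0.372, 0.252, 0.152, 0.08, 0.032, 0
lx·mx by age: 0, 0, 0.572, 0.372, 0.504, 0.456, 0.16, 0.032, 0
R0 = Σ lx·mx = 2.096 → 2.096

2.096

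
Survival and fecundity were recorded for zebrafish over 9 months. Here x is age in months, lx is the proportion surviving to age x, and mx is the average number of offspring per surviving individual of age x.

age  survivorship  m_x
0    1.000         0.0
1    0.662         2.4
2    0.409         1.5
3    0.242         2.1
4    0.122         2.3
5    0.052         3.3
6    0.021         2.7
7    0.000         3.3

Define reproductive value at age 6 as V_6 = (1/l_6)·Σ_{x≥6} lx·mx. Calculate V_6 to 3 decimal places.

2.700

lx·mx for x ≥ 6: 0.0567, 0 → sum = 0.0567
V_6 = 0.0567 / l_6 = 0.0567 / 0.021 = 2.7 → 2.700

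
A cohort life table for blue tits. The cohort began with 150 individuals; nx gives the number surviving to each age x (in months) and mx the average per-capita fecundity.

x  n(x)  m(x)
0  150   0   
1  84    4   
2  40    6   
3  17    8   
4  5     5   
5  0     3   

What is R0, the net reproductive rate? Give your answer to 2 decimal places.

4.91

lx = nx/n0 = nx/150: 1, 0.56, 0.26667…, 0.11333…, 0.03333…, 0
lx·mx by age: 0, 2.24, 1.6…, 0.906667…, 0.166667…, 0
R0 = Σ lx·mx = 4.913333… → 4.91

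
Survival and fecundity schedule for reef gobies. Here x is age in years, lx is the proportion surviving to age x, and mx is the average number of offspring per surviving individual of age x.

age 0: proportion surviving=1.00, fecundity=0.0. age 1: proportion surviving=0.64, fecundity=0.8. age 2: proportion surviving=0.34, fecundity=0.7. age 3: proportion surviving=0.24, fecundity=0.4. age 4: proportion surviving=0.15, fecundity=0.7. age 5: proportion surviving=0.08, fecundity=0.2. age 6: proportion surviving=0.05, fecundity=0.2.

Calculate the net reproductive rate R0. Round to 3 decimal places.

lx·mx by age: 0, 0.512, 0.238, 0.096, 0.105, 0.016, 0.01
R0 = Σ lx·mx = 0.977 → 0.977

0.977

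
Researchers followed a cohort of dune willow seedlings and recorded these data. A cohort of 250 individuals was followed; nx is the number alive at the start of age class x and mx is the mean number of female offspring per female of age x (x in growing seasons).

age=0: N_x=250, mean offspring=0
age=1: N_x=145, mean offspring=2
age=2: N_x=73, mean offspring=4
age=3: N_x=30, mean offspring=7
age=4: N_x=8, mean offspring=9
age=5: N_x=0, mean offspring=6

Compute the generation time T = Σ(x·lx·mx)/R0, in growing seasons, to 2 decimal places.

lx = nx/n0 = nx/250: 1, 0.58, 0.292, 0.12, 0.032, 0
lx·mx: 0, 1.16, 1.168, 0.84, 0.288, 0 → R0 = 3.456
x·lx·mx: 0, 1.16, 2.336, 2.52, 1.152, 0 → Σ = 7.168
T = 7.168 / 3.456 = 2.074074… → 2.07

2.07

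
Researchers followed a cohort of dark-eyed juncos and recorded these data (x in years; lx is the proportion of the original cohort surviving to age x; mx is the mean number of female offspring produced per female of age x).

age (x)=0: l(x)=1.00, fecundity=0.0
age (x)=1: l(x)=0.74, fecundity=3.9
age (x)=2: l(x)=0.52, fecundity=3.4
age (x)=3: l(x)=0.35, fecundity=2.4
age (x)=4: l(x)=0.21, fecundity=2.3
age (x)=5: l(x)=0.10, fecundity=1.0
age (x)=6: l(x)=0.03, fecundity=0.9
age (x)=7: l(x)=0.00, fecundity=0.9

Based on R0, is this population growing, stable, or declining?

growing

R0 = Σ lx·mx = 0 + 2.886 + 1.768 + 0.84 + 0.483 + 0.1 + 0.027 + 0 = 6.104
R0 > 1, so the population is growing.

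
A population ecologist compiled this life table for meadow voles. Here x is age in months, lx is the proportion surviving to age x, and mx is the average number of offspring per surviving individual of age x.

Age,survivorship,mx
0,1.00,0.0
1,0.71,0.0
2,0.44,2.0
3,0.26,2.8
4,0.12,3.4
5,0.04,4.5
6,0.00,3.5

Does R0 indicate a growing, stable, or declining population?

R0 = Σ lx·mx = 0 + 0 + 0.88 + 0.728 + 0.408 + 0.18 + 0 = 2.196
R0 > 1, so the population is growing.

growing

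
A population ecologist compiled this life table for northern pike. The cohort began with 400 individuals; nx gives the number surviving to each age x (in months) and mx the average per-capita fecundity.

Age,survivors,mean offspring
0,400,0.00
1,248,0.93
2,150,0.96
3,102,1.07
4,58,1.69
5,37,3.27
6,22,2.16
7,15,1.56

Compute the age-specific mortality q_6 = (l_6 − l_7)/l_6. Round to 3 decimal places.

0.318

lx = nx/n0 = nx/400: 1, 0.62, 0.375, 0.255, 0.145, 0.0925, 0.055, 0.0375
q_6 = (l_6 − l_7) / l_6 = (0.055 − 0.0375) / 0.055
     = 0.0175 / 0.055 = 0.318182… → 0.318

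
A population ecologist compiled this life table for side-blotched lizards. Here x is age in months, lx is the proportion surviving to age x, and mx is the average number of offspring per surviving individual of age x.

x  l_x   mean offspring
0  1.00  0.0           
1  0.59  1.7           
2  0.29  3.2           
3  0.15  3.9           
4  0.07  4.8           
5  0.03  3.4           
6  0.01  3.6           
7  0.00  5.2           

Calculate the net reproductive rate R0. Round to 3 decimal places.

lx·mx by age: 0, 1.003, 0.928, 0.585, 0.336, 0.102, 0.036, 0
R0 = Σ lx·mx = 2.99 → 2.990

2.990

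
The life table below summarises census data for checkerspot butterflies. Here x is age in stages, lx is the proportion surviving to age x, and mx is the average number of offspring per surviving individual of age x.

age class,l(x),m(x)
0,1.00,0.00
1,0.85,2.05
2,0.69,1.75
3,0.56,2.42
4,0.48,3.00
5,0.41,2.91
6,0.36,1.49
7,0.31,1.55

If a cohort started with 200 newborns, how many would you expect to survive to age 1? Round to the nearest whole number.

170

Expected survivors = N0 · l_1 = 200 × 0.85 = 170 → 170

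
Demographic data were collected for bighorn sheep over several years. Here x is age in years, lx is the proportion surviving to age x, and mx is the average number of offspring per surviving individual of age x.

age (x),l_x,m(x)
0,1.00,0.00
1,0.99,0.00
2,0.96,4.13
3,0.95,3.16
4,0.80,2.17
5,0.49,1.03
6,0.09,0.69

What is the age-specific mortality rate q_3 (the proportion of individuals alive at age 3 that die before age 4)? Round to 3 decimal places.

q_3 = (l_3 − l_4) / l_3 = (0.95 − 0.8) / 0.95
     = 0.15 / 0.95 = 0.157895… → 0.158

0.158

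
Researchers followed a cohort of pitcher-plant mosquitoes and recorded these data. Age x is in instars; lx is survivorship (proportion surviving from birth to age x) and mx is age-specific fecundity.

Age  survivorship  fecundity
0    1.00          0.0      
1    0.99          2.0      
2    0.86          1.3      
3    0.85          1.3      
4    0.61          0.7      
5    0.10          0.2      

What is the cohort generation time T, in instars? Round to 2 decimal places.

lx·mx: 0, 1.98, 1.118, 1.105, 0.427, 0.02 → R0 = 4.65
x·lx·mx: 0, 1.98, 2.236, 3.315, 1.708, 0.1 → Σ = 9.339
T = 9.339 / 4.65 = 2.008387… → 2.01

2.01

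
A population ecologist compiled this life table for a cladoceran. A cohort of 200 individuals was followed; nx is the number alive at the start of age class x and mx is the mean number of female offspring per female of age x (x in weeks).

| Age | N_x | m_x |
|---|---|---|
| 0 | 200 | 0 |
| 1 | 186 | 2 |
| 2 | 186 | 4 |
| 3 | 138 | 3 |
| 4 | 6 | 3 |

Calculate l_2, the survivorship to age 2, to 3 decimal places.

l_2 = n_2/n_0 = 186/200 = 0.93 → 0.930

0.930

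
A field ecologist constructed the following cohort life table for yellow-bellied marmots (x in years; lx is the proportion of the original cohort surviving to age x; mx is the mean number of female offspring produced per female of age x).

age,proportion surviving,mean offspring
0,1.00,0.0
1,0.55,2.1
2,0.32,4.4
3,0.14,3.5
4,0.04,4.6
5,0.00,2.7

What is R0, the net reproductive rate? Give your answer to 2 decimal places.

3.24

lx·mx by age: 0, 1.155, 1.408, 0.49, 0.184, 0
R0 = Σ lx·mx = 3.237 → 3.24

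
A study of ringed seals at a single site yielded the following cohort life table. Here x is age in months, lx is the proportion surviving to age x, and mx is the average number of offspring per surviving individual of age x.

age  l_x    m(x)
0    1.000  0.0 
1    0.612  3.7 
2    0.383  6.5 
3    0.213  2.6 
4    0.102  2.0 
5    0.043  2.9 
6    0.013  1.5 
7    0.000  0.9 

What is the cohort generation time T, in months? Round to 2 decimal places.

1.85

lx·mx: 0, 2.2644, 2.4895, 0.5538, 0.204, 0.1247, 0.0195, 0 → R0 = 5.6559
x·lx·mx: 0, 2.2644, 4.979, 1.6614, 0.816, 0.6235, 0.117, 0 → Σ = 10.4613
T = 10.4613 / 5.6559 = 1.849626… → 1.85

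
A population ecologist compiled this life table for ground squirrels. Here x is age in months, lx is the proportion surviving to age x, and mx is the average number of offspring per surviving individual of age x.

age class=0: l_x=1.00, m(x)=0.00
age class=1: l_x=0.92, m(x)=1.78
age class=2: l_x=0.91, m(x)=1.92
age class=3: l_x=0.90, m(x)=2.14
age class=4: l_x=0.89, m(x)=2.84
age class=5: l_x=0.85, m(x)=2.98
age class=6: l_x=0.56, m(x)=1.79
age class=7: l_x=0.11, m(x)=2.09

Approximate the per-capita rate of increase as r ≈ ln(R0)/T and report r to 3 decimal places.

R0 = Σ lx·mx = 0 + 1.6376 + 1.7472 + 1.926 + 2.5276 + 2.533 + 1.0024 + 0.2299 = 11.6037
Σ x·lx·mx = 41.3091; T = 41.3091/11.6037 = 3.55999…
r ≈ ln(R0)/T = ln(11.6037)/3.55999… = 0.68858… → 0.689

0.689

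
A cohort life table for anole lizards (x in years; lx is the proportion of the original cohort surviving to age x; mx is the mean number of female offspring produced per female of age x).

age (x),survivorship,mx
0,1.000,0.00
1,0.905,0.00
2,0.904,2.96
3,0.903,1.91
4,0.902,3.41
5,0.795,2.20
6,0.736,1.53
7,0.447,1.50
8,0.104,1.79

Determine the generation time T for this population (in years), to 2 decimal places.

3.97

lx·mx: 0, 0, 2.67584, 1.72473, 3.07582, 1.749, 1.12608, 0.6705, 0.18616 → R0 = 11.20813
x·lx·mx: 0, 0, 5.35168, 5.17419, 12.30328, 8.745, 6.75648, 4.6935, 1.48928 → Σ = 44.51341
T = 44.51341 / 11.20813 = 3.971529… → 3.97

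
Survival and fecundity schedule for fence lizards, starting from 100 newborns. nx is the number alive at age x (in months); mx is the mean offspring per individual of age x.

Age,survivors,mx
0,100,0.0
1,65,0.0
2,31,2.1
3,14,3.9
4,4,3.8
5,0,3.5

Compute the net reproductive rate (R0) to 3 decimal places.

1.349

lx = nx/n0 = nx/100: 1, 0.65, 0.31, 0.14, 0.04, 0
lx·mx by age: 0, 0, 0.651, 0.546, 0.152, 0
R0 = Σ lx·mx = 1.349 → 1.349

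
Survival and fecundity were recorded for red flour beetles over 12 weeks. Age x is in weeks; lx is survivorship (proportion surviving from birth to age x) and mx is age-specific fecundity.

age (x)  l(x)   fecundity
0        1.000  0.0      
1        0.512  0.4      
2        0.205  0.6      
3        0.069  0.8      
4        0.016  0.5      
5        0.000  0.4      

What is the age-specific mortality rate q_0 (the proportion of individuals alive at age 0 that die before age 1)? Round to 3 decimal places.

q_0 = (l_0 − l_1) / l_0 = (1 − 0.512) / 1
     = 0.488 / 1 = 0.488 → 0.488

0.488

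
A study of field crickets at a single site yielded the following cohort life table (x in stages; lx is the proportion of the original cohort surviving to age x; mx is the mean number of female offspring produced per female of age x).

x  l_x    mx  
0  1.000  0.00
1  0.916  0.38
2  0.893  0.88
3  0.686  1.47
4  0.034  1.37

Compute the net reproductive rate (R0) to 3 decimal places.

lx·mx by age: 0, 0.34808, 0.78584, 1.00842, 0.04658
R0 = Σ lx·mx = 2.18892 → 2.189

2.189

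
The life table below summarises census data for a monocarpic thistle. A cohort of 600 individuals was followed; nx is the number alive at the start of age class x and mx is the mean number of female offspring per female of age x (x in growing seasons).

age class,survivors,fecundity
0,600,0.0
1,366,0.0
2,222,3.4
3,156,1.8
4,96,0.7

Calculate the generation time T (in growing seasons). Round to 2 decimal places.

2.38

lx = nx/n0 = nx/600: 1, 0.61, 0.37, 0.26, 0.16
lx·mx: 0, 0, 1.258, 0.468, 0.112 → R0 = 1.838
x·lx·mx: 0, 0, 2.516, 1.404, 0.448 → Σ = 4.368
T = 4.368 / 1.838 = 2.376496… → 2.38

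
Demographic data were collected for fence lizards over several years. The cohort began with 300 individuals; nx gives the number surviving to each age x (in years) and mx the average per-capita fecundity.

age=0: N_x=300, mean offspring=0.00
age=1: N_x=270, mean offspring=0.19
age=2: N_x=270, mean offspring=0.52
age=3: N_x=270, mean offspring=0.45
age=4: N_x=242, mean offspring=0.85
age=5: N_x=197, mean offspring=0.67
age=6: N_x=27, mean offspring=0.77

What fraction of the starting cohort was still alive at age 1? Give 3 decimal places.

0.900

l_1 = n_1/n_0 = 270/300 = 0.9 → 0.900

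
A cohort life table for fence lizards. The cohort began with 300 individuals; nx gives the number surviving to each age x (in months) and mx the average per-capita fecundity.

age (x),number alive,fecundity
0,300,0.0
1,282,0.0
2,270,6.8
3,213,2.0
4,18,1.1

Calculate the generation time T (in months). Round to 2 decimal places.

lx = nx/n0 = nx/300: 1, 0.94, 0.9, 0.71, 0.06
lx·mx: 0, 0, 6.12, 1.42, 0.066 → R0 = 7.606
x·lx·mx: 0, 0, 12.24, 4.26, 0.264 → Σ = 16.764
T = 16.764 / 7.606 = 2.204049… → 2.20

2.20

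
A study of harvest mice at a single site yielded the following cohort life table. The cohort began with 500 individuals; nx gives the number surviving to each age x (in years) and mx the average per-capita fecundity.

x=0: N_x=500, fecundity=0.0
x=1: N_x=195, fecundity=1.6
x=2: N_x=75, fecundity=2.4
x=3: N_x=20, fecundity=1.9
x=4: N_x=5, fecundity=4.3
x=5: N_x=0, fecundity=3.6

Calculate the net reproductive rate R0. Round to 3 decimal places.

1.103

lx = nx/n0 = nx/500: 1, 0.39, 0.15, 0.04, 0.01, 0
lx·mx by age: 0, 0.624, 0.36, 0.076, 0.043, 0
R0 = Σ lx·mx = 1.103 → 1.103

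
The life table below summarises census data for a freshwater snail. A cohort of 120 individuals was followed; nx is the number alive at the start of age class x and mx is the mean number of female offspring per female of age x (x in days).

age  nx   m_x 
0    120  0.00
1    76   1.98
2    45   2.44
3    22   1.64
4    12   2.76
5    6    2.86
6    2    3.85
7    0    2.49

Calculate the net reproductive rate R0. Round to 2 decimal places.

lx = nx/n0 = nx/120: 1, 0.63333…, 0.375, 0.18333…, 0.1, 0.05, 0.01667…, 0
lx·mx by age: 0, 1.254…, 0.915, 0.300667…, 0.276, 0.143, 0.064167…, 0
R0 = Σ lx·mx = 2.952833… → 2.95

2.95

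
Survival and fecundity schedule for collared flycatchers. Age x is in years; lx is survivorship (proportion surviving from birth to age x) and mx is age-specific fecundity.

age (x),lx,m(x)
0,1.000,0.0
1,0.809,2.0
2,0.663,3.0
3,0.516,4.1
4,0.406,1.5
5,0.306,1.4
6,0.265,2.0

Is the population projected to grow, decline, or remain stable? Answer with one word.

R0 = Σ lx·mx = 0 + 1.618 + 1.989 + 2.1156 + 0.609 + 0.4284 + 0.53 = 7.29
R0 > 1, so the population is growing.

growing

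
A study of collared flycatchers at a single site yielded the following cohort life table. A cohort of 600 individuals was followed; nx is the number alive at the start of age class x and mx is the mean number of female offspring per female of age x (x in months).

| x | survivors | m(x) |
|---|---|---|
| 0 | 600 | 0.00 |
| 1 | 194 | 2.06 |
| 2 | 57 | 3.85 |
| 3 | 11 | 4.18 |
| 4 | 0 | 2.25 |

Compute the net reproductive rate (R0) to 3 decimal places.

1.108

lx = nx/n0 = nx/600: 1, 0.32333…, 0.095, 0.01833…, 0
lx·mx by age: 0, 0.666067…, 0.36575, 0.076633…, 0
R0 = Σ lx·mx = 1.10845… → 1.108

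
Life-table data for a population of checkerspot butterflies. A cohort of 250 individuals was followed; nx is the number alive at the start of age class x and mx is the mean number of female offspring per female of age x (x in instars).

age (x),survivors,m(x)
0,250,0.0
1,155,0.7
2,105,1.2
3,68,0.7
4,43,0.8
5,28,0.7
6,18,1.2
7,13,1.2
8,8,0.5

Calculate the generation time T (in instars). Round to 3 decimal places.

lx = nx/n0 = nx/250: 1, 0.62, 0.42, 0.272, 0.172, 0.112, 0.072, 0.052, 0.032
lx·mx: 0, 0.434, 0.504, 0.1904, 0.1376, 0.0784, 0.0864, 0.0624, 0.016 → R0 = 1.5092
x·lx·mx: 0, 0.434, 1.008, 0.5712, 0.5504, 0.392, 0.5184, 0.4368, 0.128 → Σ = 4.0388
T = 4.0388 / 1.5092 = 2.67612… → 2.676

2.676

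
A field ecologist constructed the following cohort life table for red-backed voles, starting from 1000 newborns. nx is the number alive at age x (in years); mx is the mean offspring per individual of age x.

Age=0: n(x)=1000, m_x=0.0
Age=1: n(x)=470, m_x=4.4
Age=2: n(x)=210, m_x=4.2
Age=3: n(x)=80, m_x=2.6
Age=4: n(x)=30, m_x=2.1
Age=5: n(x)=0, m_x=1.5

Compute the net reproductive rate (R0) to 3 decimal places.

lx = nx/n0 = nx/1000: 1, 0.47, 0.21, 0.08, 0.03, 0
lx·mx by age: 0, 2.068, 0.882, 0.208, 0.063, 0
R0 = Σ lx·mx = 3.221 → 3.221

3.221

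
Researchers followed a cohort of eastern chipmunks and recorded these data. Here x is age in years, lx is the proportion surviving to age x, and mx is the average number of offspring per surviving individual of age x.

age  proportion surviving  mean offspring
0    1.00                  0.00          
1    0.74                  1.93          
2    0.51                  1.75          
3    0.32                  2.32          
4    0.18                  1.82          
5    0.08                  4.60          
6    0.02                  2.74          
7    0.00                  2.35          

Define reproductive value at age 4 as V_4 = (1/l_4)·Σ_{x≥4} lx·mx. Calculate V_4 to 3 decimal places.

4.169

lx·mx for x ≥ 4: 0.3276, 0.368, 0.0548, 0 → sum = 0.7504
V_4 = 0.7504 / l_4 = 0.7504 / 0.18 = 4.168889… → 4.169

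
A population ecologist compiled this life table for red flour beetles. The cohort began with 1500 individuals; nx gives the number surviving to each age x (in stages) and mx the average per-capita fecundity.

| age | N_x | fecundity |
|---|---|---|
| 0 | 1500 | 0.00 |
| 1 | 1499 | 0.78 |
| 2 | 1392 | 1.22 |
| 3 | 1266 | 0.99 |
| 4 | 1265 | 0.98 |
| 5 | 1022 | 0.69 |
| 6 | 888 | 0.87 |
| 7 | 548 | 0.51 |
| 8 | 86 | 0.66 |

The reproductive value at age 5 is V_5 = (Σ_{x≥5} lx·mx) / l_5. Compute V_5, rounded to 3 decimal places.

lx = nx/n0 = nx/1500: 1, 0.99933…, 0.928, 0.844, 0.84333…, 0.68133…, 0.592, 0.36533…, 0.05733…
lx·mx for x ≥ 5: 0.47012…, 0.51504, 0.18632…, 0.03784… → sum = 1.20932…
V_5 = 1.20932… / l_5 = 1.20932… / 0.681333… = 1.774932… → 1.775

1.775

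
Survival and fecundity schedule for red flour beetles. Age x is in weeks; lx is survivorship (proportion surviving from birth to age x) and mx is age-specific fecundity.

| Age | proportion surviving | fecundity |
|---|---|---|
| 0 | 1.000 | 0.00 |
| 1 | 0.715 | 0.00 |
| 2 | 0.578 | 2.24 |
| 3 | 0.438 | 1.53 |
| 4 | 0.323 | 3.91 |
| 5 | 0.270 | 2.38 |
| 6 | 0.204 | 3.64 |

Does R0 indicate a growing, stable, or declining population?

R0 = Σ lx·mx = 0 + 0 + 1.29472 + 0.67014 + 1.26293 + 0.6426 + 0.74256 = 4.61295
R0 > 1, so the population is growing.

growing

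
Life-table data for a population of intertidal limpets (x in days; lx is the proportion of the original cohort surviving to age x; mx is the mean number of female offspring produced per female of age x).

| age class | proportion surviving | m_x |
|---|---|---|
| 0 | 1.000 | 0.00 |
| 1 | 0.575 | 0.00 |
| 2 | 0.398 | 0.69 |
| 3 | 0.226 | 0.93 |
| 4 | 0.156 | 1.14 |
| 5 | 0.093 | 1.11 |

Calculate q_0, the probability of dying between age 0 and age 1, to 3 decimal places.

0.425

q_0 = (l_0 − l_1) / l_0 = (1 − 0.575) / 1
     = 0.425 / 1 = 0.425 → 0.425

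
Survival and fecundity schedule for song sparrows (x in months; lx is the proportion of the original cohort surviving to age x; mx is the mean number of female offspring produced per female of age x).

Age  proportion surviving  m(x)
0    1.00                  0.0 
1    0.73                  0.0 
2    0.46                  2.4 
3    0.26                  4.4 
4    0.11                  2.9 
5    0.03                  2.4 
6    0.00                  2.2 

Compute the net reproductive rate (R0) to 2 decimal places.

2.64

lx·mx by age: 0, 0, 1.104, 1.144, 0.319, 0.072, 0
R0 = Σ lx·mx = 2.639 → 2.64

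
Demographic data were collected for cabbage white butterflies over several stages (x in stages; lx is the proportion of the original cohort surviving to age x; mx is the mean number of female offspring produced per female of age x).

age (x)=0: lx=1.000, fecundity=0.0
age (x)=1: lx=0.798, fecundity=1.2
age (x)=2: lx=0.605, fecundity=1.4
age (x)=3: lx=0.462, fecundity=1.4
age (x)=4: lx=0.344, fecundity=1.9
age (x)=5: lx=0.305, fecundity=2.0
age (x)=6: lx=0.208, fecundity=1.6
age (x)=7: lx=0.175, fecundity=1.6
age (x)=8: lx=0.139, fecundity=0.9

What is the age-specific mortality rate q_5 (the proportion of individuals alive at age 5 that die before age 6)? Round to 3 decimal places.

0.318

q_5 = (l_5 − l_6) / l_5 = (0.305 − 0.208) / 0.305
     = 0.097 / 0.305 = 0.318033… → 0.318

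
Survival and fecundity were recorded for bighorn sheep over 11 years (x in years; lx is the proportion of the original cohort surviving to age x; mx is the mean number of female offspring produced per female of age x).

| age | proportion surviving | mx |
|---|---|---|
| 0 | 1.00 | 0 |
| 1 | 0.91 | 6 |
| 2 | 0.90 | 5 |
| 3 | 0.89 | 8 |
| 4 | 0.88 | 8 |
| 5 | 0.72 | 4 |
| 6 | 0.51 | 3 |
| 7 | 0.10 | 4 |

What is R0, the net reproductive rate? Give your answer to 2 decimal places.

28.93

lx·mx by age: 0, 5.46, 4.5, 7.12, 7.04, 2.88, 1.53, 0.4
R0 = Σ lx·mx = 28.93 → 28.93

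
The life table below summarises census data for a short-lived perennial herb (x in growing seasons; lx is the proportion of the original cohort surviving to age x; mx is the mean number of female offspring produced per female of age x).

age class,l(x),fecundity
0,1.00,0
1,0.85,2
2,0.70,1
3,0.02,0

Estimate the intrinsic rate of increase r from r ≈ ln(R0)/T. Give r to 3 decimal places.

0.678

R0 = Σ lx·mx = 0 + 1.7 + 0.7 + 0 = 2.4
Σ x·lx·mx = 3.1; T = 3.1/2.4 = 1.29167…
r ≈ ln(R0)/T = ln(2.4)/1.29167… = 0.67778… → 0.678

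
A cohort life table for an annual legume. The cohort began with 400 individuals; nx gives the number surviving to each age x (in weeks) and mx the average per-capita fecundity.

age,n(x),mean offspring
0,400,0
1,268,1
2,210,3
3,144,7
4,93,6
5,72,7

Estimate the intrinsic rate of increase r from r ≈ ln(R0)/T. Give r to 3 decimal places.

lx = nx/n0 = nx/400: 1, 0.67, 0.525, 0.36, 0.2325, 0.18
R0 = Σ lx·mx = 0 + 0.67 + 1.575 + 2.52 + 1.395 + 1.26 = 7.42
Σ x·lx·mx = 23.26; T = 23.26/7.42 = 3.13477…
r ≈ ln(R0)/T = ln(7.42)/3.13477… = 0.63934… → 0.639

0.639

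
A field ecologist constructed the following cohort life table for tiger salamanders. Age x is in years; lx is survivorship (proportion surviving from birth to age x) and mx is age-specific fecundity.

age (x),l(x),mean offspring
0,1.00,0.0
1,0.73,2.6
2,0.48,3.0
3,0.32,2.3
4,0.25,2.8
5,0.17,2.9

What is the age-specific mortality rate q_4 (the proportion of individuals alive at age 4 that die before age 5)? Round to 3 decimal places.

q_4 = (l_4 − l_5) / l_4 = (0.25 − 0.17) / 0.25
     = 0.08 / 0.25 = 0.32 → 0.320

0.320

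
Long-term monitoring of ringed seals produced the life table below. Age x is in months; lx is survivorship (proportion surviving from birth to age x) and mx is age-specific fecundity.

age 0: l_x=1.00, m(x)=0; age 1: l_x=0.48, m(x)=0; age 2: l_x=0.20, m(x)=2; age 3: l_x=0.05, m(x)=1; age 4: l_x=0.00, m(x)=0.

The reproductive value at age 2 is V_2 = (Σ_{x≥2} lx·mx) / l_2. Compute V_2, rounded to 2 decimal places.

2.25

lx·mx for x ≥ 2: 0.4, 0.05, 0 → sum = 0.45
V_2 = 0.45 / l_2 = 0.45 / 0.2 = 2.25 → 2.25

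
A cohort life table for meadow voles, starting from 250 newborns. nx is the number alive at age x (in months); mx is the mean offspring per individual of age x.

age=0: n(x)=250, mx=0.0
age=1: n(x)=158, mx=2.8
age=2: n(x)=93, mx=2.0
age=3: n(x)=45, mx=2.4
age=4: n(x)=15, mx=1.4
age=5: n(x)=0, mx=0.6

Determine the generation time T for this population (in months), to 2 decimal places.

lx = nx/n0 = nx/250: 1, 0.632, 0.372, 0.18, 0.06, 0
lx·mx: 0, 1.7696, 0.744, 0.432, 0.084, 0 → R0 = 3.0296
x·lx·mx: 0, 1.7696, 1.488, 1.296, 0.336, 0 → Σ = 4.8896
T = 4.8896 / 3.0296 = 1.613942… → 1.61

1.61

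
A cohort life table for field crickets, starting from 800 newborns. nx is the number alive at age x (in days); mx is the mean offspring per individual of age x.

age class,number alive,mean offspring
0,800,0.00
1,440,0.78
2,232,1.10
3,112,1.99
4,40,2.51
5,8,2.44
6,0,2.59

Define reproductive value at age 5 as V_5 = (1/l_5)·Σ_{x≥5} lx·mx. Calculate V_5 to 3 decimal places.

lx = nx/n0 = nx/800: 1, 0.55, 0.29, 0.14, 0.05, 0.01, 0
lx·mx for x ≥ 5: 0.0244, 0 → sum = 0.0244
V_5 = 0.0244 / l_5 = 0.0244 / 0.01 = 2.44 → 2.440

2.440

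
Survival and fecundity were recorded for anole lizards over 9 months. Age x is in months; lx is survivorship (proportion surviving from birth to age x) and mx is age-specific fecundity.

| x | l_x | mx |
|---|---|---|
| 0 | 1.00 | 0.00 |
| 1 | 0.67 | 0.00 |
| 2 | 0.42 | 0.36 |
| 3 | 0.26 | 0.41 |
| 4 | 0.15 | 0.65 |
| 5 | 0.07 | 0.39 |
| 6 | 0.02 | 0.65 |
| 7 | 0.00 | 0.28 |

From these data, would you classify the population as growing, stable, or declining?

R0 = Σ lx·mx = 0 + 0 + 0.1512 + 0.1066 + 0.0975 + 0.0273 + 0.013 + 0 = 0.3956
R0 < 1, so the population is declining.

declining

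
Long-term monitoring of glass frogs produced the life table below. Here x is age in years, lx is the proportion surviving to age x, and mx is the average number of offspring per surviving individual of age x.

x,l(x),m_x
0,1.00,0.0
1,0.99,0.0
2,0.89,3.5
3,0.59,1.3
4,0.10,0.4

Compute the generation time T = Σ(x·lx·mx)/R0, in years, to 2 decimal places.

lx·mx: 0, 0, 3.115, 0.767, 0.04 → R0 = 3.922
x·lx·mx: 0, 0, 6.23, 2.301, 0.16 → Σ = 8.691
T = 8.691 / 3.922 = 2.215961… → 2.22

2.22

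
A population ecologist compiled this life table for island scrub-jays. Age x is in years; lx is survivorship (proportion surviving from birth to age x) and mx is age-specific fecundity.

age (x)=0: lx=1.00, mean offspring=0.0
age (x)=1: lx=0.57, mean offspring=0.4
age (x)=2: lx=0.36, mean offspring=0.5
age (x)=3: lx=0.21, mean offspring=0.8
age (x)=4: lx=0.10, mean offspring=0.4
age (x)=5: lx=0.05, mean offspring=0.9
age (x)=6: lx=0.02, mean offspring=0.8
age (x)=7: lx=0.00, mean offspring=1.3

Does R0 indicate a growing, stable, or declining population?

R0 = Σ lx·mx = 0 + 0.228 + 0.18 + 0.168 + 0.04 + 0.045 + 0.016 + 0 = 0.677
R0 < 1, so the population is declining.

declining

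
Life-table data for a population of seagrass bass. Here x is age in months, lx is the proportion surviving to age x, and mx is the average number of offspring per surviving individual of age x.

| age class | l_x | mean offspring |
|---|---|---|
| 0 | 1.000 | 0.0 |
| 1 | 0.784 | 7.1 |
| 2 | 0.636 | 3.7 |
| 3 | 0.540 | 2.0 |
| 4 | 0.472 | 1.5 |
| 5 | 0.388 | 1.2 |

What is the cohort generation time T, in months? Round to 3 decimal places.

lx·mx: 0, 5.5664, 2.3532, 1.08, 0.708, 0.4656 → R0 = 10.1732
x·lx·mx: 0, 5.5664, 4.7064, 3.24, 2.832, 2.328 → Σ = 18.6728
T = 18.6728 / 10.1732 = 1.835489… → 1.835

1.835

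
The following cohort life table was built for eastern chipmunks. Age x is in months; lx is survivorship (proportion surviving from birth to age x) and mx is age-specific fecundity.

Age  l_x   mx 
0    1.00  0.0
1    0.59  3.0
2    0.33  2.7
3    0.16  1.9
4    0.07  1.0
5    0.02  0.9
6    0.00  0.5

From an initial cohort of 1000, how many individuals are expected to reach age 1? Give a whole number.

590

Expected survivors = N0 · l_1 = 1000 × 0.59 = 590 → 590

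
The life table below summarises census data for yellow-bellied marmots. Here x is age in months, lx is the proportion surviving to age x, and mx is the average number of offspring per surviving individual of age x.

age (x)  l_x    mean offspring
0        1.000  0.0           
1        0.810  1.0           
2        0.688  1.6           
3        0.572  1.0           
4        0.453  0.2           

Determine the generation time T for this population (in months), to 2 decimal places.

lx·mx: 0, 0.81, 1.1008, 0.572, 0.0906 → R0 = 2.5734
x·lx·mx: 0, 0.81, 2.2016, 1.716, 0.3624 → Σ = 5.09
T = 5.09 / 2.5734 = 1.977928… → 1.98

1.98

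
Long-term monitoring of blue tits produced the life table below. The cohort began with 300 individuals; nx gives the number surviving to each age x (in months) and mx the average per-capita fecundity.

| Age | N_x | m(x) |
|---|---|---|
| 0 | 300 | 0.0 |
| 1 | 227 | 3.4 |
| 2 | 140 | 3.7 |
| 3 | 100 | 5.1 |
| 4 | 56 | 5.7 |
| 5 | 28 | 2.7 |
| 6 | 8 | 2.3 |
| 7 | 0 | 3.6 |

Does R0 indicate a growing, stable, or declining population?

lx = nx/n0 = nx/300: 1, 0.75667…, 0.46667…, 0.33333…, 0.18667…, 0.09333…, 0.02667…, 0
R0 = Σ lx·mx = 0 + 2.572667… + 1.726667… + 1.7… + 1.064… + 0.252… + 0.061333… + 0 = 7.376667…
R0 > 1, so the population is growing.

growing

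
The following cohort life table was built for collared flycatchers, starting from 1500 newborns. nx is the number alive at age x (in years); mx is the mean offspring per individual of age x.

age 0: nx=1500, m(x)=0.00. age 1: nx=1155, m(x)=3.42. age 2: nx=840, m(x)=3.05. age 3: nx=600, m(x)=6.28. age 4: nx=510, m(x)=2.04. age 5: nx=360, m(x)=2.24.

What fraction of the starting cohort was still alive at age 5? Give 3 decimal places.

0.240

l_5 = n_5/n_0 = 360/1500 = 0.24 → 0.240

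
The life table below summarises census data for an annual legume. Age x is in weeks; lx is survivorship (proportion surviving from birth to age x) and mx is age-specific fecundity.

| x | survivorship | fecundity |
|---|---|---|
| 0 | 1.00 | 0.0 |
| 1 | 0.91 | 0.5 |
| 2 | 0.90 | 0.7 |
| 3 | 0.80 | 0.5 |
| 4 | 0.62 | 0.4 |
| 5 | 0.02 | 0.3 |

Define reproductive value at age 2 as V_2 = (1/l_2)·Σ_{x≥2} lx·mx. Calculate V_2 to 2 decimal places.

1.43

lx·mx for x ≥ 2: 0.63, 0.4, 0.248, 0.006 → sum = 1.284
V_2 = 1.284 / l_2 = 1.284 / 0.9 = 1.426667… → 1.43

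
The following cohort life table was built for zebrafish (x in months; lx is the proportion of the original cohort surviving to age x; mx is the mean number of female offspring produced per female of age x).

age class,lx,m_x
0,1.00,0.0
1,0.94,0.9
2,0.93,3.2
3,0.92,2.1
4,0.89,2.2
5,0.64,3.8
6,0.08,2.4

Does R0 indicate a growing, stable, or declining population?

R0 = Σ lx·mx = 0 + 0.846 + 2.976 + 1.932 + 1.958 + 2.432 + 0.192 = 10.336
R0 > 1, so the population is growing.

growing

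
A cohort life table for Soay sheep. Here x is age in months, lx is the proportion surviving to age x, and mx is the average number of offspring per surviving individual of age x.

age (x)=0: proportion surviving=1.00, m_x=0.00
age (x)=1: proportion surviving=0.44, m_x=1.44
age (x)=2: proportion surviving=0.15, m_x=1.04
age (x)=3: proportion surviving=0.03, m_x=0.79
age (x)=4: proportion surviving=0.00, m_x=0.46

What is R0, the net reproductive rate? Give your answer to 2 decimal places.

0.81

lx·mx by age: 0, 0.6336, 0.156, 0.0237, 0
R0 = Σ lx·mx = 0.8133 → 0.81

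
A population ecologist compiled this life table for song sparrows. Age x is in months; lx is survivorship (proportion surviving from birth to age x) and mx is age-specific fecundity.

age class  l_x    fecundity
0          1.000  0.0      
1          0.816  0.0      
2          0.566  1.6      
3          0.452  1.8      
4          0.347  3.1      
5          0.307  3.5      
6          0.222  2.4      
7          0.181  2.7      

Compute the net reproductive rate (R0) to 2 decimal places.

4.89

lx·mx by age: 0, 0, 0.9056, 0.8136, 1.0757, 1.0745, 0.5328, 0.4887
R0 = Σ lx·mx = 4.8909 → 4.89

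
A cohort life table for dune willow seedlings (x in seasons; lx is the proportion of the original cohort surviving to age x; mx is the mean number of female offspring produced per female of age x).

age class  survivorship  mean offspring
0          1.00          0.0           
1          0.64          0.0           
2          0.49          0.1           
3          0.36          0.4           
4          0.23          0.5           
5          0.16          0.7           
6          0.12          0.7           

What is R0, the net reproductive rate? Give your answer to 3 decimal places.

lx·mx by age: 0, 0, 0.049, 0.144, 0.115, 0.112, 0.084
R0 = Σ lx·mx = 0.504 → 0.504

0.504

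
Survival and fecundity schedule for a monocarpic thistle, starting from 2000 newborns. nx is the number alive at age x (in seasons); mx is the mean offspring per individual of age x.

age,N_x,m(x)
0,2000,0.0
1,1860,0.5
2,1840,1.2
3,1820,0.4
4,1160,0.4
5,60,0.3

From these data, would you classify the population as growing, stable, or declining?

lx = nx/n0 = nx/2000: 1, 0.93, 0.92, 0.91, 0.58, 0.03
R0 = Σ lx·mx = 0 + 0.465 + 1.104 + 0.364 + 0.232 + 0.009 = 2.174
R0 > 1, so the population is growing.

growing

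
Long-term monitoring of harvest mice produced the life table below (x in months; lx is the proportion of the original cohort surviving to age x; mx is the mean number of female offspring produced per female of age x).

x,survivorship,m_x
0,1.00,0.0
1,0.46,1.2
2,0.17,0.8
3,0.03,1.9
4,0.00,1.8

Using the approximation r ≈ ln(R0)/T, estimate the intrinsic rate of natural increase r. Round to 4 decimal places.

R0 = Σ lx·mx = 0 + 0.552 + 0.136 + 0.057 + 0 = 0.745
Σ x·lx·mx = 0.995; T = 0.995/0.745 = 1.33557…
r ≈ ln(R0)/T = ln(0.745)/1.33557… = -0.220408… → -0.2204

-0.2204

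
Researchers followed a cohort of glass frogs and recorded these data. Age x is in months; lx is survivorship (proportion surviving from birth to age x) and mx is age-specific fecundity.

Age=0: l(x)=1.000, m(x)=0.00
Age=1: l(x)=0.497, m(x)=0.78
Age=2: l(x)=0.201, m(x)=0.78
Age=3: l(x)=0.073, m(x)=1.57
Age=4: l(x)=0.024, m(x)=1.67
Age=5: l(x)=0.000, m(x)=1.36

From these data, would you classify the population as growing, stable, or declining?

R0 = Σ lx·mx = 0 + 0.38766 + 0.15678 + 0.11461 + 0.04008 + 0 = 0.69913
R0 < 1, so the population is declining.

declining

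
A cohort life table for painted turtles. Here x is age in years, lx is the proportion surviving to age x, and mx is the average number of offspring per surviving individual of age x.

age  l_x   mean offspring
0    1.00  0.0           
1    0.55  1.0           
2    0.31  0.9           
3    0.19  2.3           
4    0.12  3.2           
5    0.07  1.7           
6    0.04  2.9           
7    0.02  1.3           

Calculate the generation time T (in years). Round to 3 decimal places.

2.840

lx·mx: 0, 0.55, 0.279, 0.437, 0.384, 0.119, 0.116, 0.026 → R0 = 1.911
x·lx·mx: 0, 0.55, 0.558, 1.311, 1.536, 0.595, 0.696, 0.182 → Σ = 5.428
T = 5.428 / 1.911 = 2.840398… → 2.840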